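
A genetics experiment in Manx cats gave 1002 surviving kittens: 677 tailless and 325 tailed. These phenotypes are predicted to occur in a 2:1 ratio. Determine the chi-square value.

Total ratio parts = 3. Expected numbers out of 1002:
  tailless: 1002 × 2/3 = 668
  tailed: 1002 × 1/3 = 334
χ² = Σ (O − E)² / E
  tailless: (677 − 668)² / 668 = 0.1213
  tailed: (325 − 334)² / 334 = 0.2425
χ² = 0.1213 + 0.2425 = 0.3638 ≈ 0.364

0.364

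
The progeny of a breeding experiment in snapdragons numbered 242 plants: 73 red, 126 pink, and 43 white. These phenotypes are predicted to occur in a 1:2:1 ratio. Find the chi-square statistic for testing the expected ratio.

Total ratio parts = 4. Expected numbers out of 242:
  red: 242 × 1/4 = 60.5
  pink: 242 × 2/4 = 121
  white: 242 × 1/4 = 60.5
χ² = Σ (O − E)² / E
  red: (73 − 60.5)² / 60.5 = 2.5826
  pink: (126 − 121)² / 121 = 0.2066
  white: (43 − 60.5)² / 60.5 = 5.0620
χ² = 2.5826 + 0.2066 + 5.0620 = 7.8512 ≈ 7.851

7.851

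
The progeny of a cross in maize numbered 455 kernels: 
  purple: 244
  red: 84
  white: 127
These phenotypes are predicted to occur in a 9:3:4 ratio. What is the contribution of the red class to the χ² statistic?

Under the 9:3:4 hypothesis (Σ ratio = 16, N = 455):
  purple: 455 × 9/16 = 255.9375
  red: 455 × 3/16 = 85.3125
  white: 455 × 4/16 = 113.75
Contribution of red: (84 − 85.3125)² / 85.3125 = 0.0202

0.020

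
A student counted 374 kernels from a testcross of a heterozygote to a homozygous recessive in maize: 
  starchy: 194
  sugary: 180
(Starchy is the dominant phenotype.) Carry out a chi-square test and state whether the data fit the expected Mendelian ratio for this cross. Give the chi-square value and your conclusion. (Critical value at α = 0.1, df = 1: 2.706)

0.524; consistent

A testcross of a heterozygote (Aa × aa) gives a 1:1 phenotypic ratio.
Expected counts for N = 374 under a 1:1 ratio (total parts = 2):
  starchy: 374 × 1/2 = 187
  sugary: 374 × 1/2 = 187
χ² = Σ (O − E)² / E
  starchy: (194 − 187)² / 187 = 0.2620
  sugary: (180 − 187)² / 187 = 0.2620
χ² = 0.2620 + 0.2620 = 0.524
Degrees of freedom = 2 − 1 = 1; critical value at α = 0.1 is 2.706.
Since 0.524 < 2.706, we fail to reject the null hypothesis — the data are consistent with the 1:1 ratio.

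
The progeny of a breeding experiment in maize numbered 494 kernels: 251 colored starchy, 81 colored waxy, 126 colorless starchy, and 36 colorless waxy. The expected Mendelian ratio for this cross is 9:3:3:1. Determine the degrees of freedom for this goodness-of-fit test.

3

A goodness-of-fit test with 4 phenotype classes has df = 4 − 1 = 3.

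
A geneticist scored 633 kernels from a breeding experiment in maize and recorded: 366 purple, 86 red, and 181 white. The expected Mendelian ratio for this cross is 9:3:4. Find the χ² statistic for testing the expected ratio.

12.550

Under the 9:3:4 hypothesis (Σ ratio = 16, N = 633):
  purple: 633 × 9/16 = 356.0625
  red: 633 × 3/16 = 118.6875
  white: 633 × 4/16 = 158.25
χ² = Σ (O − E)² / E
  purple: (366 − 356.0625)² / 356.0625 = 0.2773
  red: (86 − 118.6875)² / 118.6875 = 9.0024
  white: (181 − 158.25)² / 158.25 = 3.2705
χ² = 0.2773 + 9.0024 + 3.2705 = 12.5502 ≈ 12.550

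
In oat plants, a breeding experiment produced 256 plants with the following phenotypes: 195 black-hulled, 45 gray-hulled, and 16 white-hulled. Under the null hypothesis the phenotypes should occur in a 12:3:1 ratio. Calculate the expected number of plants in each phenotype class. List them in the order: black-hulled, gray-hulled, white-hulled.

192, 48, 16

The 12:3:1 ratio has 16 parts, so with N = 256 the expected counts are:
  black-hulled: 256 × 12/16 = 192
  gray-hulled: 256 × 3/16 = 48
  white-hulled: 256 × 1/16 = 16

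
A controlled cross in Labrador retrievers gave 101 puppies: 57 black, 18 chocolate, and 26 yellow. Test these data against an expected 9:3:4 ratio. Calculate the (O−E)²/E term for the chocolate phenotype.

Expected counts for N = 101 under a 9:3:4 ratio (total parts = 16):
  black: 101 × 9/16 = 56.8125
  chocolate: 101 × 3/16 = 18.9375
  yellow: 101 × 4/16 = 25.25
Contribution of chocolate: (18 − 18.9375)² / 18.9375 = 0.0464

0.046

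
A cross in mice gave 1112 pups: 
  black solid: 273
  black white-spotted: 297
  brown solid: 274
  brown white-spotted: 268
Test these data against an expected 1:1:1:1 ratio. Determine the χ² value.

1.806

Total ratio parts = 4. Expected numbers out of 1112:
  black solid: 1112 × 1/4 = 278
  black white-spotted: 1112 × 1/4 = 278
  brown solid: 1112 × 1/4 = 278
  brown white-spotted: 1112 × 1/4 = 278
χ² = Σ (O − E)² / E
  black solid: (273 − 278)² / 278 = 0.0899
  black white-spotted: (297 − 278)² / 278 = 1.2986
  brown solid: (274 − 278)² / 278 = 0.0576
  brown white-spotted: (268 − 278)² / 278 = 0.3597
χ² = 0.0899 + 1.2986 + 0.0576 + 0.3597 = 1.8058 ≈ 1.806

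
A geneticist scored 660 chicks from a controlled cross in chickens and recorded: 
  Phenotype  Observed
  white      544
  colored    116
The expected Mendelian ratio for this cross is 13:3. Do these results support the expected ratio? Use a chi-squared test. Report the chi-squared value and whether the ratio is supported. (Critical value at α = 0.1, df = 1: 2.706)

0.597; consistent

Expected counts for N = 660 under a 13:3 ratio (total parts = 16):
  white: 660 × 13/16 = 536.25
  colored: 660 × 3/16 = 123.75
χ² = Σ (O − E)² / E
  white: (544 − 536.25)² / 536.25 = 0.1120
  colored: (116 − 123.75)² / 123.75 = 0.4854
χ² = 0.1120 + 0.4854 = 0.5974 ≈ 0.597
Degrees of freedom = 2 − 1 = 1; critical value at α = 0.1 is 2.706.
Since 0.597 < 2.706, we fail to reject the null hypothesis — the data are consistent with the 13:3 ratio.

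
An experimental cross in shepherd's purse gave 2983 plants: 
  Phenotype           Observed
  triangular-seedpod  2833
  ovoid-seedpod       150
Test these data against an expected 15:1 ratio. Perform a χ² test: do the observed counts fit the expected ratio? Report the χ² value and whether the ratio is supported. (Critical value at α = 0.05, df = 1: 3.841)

Under the 15:1 hypothesis (Σ ratio = 16, N = 2983):
  triangular-seedpod: 2983 × 15/16 = 2796.5625
  ovoid-seedpod: 2983 × 1/16 = 186.4375
χ² = Σ (O − E)² / E
  triangular-seedpod: (2833 − 2796.5625)² / 2796.5625 = 0.4748
  ovoid-seedpod: (150 − 186.4375)² / 186.4375 = 7.1214
χ² = 0.4748 + 7.1214 = 7.5962 ≈ 7.596
Degrees of freedom = 2 − 1 = 1; critical value at α = 0.05 is 3.841.
Since 7.596 > 3.841, we reject the null hypothesis — the data do not fit the 15:1 ratio.

7.596; not consistent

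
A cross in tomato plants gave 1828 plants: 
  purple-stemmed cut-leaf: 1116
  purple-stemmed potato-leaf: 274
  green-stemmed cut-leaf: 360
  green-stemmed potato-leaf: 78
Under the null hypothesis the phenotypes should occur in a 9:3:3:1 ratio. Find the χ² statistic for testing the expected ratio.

33.648

Under the 9:3:3:1 hypothesis (Σ ratio = 16, N = 1828):
  purple-stemmed cut-leaf: 1828 × 9/16 = 1028.25
  purple-stemmed potato-leaf: 1828 × 3/16 = 342.75
  green-stemmed cut-leaf: 1828 × 3/16 = 342.75
  green-stemmed potato-leaf: 1828 × 1/16 = 114.25
χ² = Σ (O − E)² / E
  purple-stemmed cut-leaf: (1116 − 1028.25)² / 1028.25 = 7.4885
  purple-stemmed potato-leaf: (274 − 342.75)² / 342.75 = 13.7901
  green-stemmed cut-leaf: (360 − 342.75)² / 342.75 = 0.8682
  green-stemmed potato-leaf: (78 − 114.25)² / 114.25 = 11.5016
χ² = 7.4885 + 13.7901 + 0.8682 + 11.5016 = 33.6484 ≈ 33.648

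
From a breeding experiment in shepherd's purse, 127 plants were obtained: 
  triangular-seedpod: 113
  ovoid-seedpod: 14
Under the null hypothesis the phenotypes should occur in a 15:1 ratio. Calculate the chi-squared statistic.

The 15:1 ratio has 16 parts, so with N = 127 the expected counts are:
  triangular-seedpod: 127 × 15/16 = 119.0625
  ovoid-seedpod: 127 × 1/16 = 7.9375
χ² = Σ (O − E)² / E
  triangular-seedpod: (113 − 119.0625)² / 119.0625 = 0.3087
  ovoid-seedpod: (14 − 7.9375)² / 7.9375 = 4.6304
χ² = 0.3087 + 4.6304 = 4.9391 ≈ 4.939

4.939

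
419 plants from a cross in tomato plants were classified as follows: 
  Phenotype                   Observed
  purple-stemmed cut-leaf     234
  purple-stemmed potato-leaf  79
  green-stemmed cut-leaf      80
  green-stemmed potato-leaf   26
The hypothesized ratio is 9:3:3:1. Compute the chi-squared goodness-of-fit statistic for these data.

Total ratio parts = 16. Expected numbers out of 419:
  purple-stemmed cut-leaf: 419 × 9/16 = 235.6875
  purple-stemmed potato-leaf: 419 × 3/16 = 78.5625
  green-stemmed cut-leaf: 419 × 3/16 = 78.5625
  green-stemmed potato-leaf: 419 × 1/16 = 26.1875
χ² = Σ (O − E)² / E
  purple-stemmed cut-leaf: (234 − 235.6875)² / 235.6875 = 0.0121
  purple-stemmed potato-leaf: (79 − 78.5625)² / 78.5625 = 0.0024
  green-stemmed cut-leaf: (80 − 78.5625)² / 78.5625 = 0.0263
  green-stemmed potato-leaf: (26 − 26.1875)² / 26.1875 = 0.0013
χ² = 0.0121 + 0.0024 + 0.0263 + 0.0013 = 0.0421 ≈ 0.042

0.042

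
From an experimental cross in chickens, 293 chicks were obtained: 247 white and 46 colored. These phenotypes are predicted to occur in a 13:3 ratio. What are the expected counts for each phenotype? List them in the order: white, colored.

238.0625, 54.9375

Under the 13:3 hypothesis (Σ ratio = 16, N = 293):
  white: 293 × 13/16 = 238.0625
  colored: 293 × 3/16 = 54.9375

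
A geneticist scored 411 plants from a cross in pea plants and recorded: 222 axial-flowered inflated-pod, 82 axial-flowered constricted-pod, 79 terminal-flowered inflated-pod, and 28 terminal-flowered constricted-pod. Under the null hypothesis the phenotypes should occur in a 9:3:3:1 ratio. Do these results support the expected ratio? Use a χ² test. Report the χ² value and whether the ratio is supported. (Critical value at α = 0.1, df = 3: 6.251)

0.938; consistent

Under the 9:3:3:1 hypothesis (Σ ratio = 16, N = 411):
  axial-flowered inflated-pod: 411 × 9/16 = 231.1875
  axial-flowered constricted-pod: 411 × 3/16 = 77.0625
  terminal-flowered inflated-pod: 411 × 3/16 = 77.0625
  terminal-flowered constricted-pod: 411 × 1/16 = 25.6875
χ² = Σ (O − E)² / E
  axial-flowered inflated-pod: (222 − 231.1875)² / 231.1875 = 0.3651
  axial-flowered constricted-pod: (82 − 77.0625)² / 77.0625 = 0.3164
  terminal-flowered inflated-pod: (79 − 77.0625)² / 77.0625 = 0.0487
  terminal-flowered constricted-pod: (28 − 25.6875)² / 25.6875 = 0.2082
χ² = 0.3651 + 0.3164 + 0.0487 + 0.2082 = 0.9384 ≈ 0.938
Degrees of freedom = 4 − 1 = 3; critical value at α = 0.1 is 6.251.
Since 0.938 < 6.251, we fail to reject the null hypothesis — the data are consistent with the 9:3:3:1 ratio.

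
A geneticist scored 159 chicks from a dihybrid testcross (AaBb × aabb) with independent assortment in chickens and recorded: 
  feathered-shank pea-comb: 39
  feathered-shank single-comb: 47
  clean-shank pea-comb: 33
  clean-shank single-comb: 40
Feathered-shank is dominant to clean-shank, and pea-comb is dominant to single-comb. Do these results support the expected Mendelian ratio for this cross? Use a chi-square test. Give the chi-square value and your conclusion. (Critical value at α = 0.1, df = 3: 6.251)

2.484; consistent

A dihybrid testcross with independent assortment gives a 1:1:1:1 ratio.
The 1:1:1:1 ratio has 4 parts, so with N = 159 the expected counts are:
  feathered-shank pea-comb: 159 × 1/4 = 39.75
  feathered-shank single-comb: 159 × 1/4 = 39.75
  clean-shank pea-comb: 159 × 1/4 = 39.75
  clean-shank single-comb: 159 × 1/4 = 39.75
χ² = Σ (O − E)² / E
  feathered-shank pea-comb: (39 − 39.75)² / 39.75 = 0.0142
  feathered-shank single-comb: (47 − 39.75)² / 39.75 = 1.3223
  clean-shank pea-comb: (33 − 39.75)² / 39.75 = 1.1462
  clean-shank single-comb: (40 − 39.75)² / 39.75 = 0.0016
χ² = 0.0142 + 1.3223 + 1.1462 + 0.0016 = 2.4843 ≈ 2.484
Degrees of freedom = 4 − 1 = 3; critical value at α = 0.1 is 6.251.
Since 2.484 < 6.251, we fail to reject the null hypothesis — the data are consistent with the 1:1:1:1 ratio.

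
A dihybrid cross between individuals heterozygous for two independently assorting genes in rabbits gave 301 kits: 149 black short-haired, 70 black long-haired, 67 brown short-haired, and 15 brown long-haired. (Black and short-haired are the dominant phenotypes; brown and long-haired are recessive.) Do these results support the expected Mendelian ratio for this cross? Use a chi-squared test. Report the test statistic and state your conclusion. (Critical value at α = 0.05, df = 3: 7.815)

A dihybrid F₂ with independent assortment and complete dominance at both loci gives a 9:3:3:1 phenotypic ratio.
Expected counts for N = 301 under a 9:3:3:1 ratio (total parts = 16):
  black short-haired: 301 × 9/16 = 169.3125
  black long-haired: 301 × 3/16 = 56.4375
  brown short-haired: 301 × 3/16 = 56.4375
  brown long-haired: 301 × 1/16 = 18.8125
χ² = Σ (O − E)² / E
  black short-haired: (149 − 169.3125)² / 169.3125 = 2.4369
  black long-haired: (70 − 56.4375)² / 56.4375 = 3.2592
  brown short-haired: (67 − 56.4375)² / 56.4375 = 1.9768
  brown long-haired: (15 − 18.8125)² / 18.8125 = 0.7726
χ² = 2.4369 + 3.2592 + 1.9768 + 0.7726 = 8.4455 ≈ 8.446
Degrees of freedom = 4 − 1 = 3; critical value at α = 0.05 is 7.815.
Since 8.446 > 7.815, we reject the null hypothesis — the data do not fit the 9:3:3:1 ratio.

8.446; not consistent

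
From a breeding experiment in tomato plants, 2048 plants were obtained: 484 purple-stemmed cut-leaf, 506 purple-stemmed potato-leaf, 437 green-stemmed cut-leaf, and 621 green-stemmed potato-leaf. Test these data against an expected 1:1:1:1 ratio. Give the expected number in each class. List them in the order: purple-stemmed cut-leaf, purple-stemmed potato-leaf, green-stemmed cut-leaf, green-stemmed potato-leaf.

The 1:1:1:1 ratio has 4 parts, so with N = 2048 the expected counts are:
  purple-stemmed cut-leaf: 2048 × 1/4 = 512
  purple-stemmed potato-leaf: 2048 × 1/4 = 512
  green-stemmed cut-leaf: 2048 × 1/4 = 512
  green-stemmed potato-leaf: 2048 × 1/4 = 512

512, 512, 512, 512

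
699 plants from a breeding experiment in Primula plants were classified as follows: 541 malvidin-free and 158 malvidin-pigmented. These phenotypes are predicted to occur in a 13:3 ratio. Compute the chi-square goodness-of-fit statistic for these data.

6.814

Total ratio parts = 16. Expected numbers out of 699:
  malvidin-free: 699 × 13/16 = 567.9375
  malvidin-pigmented: 699 × 3/16 = 131.0625
χ² = Σ (O − E)² / E
  malvidin-free: (541 − 567.9375)² / 567.9375 = 1.2777
  malvidin-pigmented: (158 − 131.0625)² / 131.0625 = 5.5365
χ² = 1.2777 + 5.5365 = 6.8142 ≈ 6.814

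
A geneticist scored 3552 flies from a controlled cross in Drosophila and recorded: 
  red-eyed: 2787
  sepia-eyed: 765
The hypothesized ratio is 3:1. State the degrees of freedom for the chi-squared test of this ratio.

1

A goodness-of-fit test with 2 phenotype classes has df = 2 − 1 = 1.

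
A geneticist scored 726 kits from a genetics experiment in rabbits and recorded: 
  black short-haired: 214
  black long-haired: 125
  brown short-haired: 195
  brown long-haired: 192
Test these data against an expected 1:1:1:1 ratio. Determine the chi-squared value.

Under the 1:1:1:1 hypothesis (Σ ratio = 4, N = 726):
  black short-haired: 726 × 1/4 = 181.5
  black long-haired: 726 × 1/4 = 181.5
  brown short-haired: 726 × 1/4 = 181.5
  brown long-haired: 726 × 1/4 = 181.5
χ² = Σ (O − E)² / E
  black short-haired: (214 − 181.5)² / 181.5 = 5.8196
  black long-haired: (125 − 181.5)² / 181.5 = 17.5882
  brown short-haired: (195 − 181.5)² / 181.5 = 1.0041
  brown long-haired: (192 − 181.5)² / 181.5 = 0.6074
χ² = 5.8196 + 17.5882 + 1.0041 + 0.6074 = 25.0193 ≈ 25.019

25.019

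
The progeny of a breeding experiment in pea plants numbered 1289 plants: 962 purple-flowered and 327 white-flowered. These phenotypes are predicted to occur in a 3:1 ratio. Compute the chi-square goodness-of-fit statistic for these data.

0.093

Under the 3:1 hypothesis (Σ ratio = 4, N = 1289):
  purple-flowered: 1289 × 3/4 = 966.75
  white-flowered: 1289 × 1/4 = 322.25
χ² = Σ (O − E)² / E
  purple-flowered: (962 − 966.75)² / 966.75 = 0.0233
  white-flowered: (327 − 322.25)² / 322.25 = 0.0700
χ² = 0.0233 + 0.0700 = 0.0933 ≈ 0.093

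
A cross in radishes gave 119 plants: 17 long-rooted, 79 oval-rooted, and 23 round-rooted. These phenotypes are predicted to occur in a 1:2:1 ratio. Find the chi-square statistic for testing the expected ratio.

Expected counts for N = 119 under a 1:2:1 ratio (total parts = 4):
  long-rooted: 119 × 1/4 = 29.75
  oval-rooted: 119 × 2/4 = 59.5
  round-rooted: 119 × 1/4 = 29.75
χ² = Σ (O − E)² / E
  long-rooted: (17 − 29.75)² / 29.75 = 5.4643
  oval-rooted: (79 − 59.5)² / 59.5 = 6.3908
  round-rooted: (23 − 29.75)² / 29.75 = 1.5315
χ² = 5.4643 + 6.3908 + 1.5315 = 13.3866 ≈ 13.387

13.387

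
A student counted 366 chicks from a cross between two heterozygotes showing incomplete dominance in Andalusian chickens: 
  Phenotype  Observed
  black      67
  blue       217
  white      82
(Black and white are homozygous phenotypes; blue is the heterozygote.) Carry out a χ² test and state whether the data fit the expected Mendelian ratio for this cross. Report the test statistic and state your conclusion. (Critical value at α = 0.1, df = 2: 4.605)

13.863; not consistent

With incomplete dominance, a heterozygote × heterozygote cross gives a 1:2:1 phenotypic ratio.
The 1:2:1 ratio has 4 parts, so with N = 366 the expected counts are:
  black: 366 × 1/4 = 91.5
  blue: 366 × 2/4 = 183
  white: 366 × 1/4 = 91.5
χ² = Σ (O − E)² / E
  black: (67 − 91.5)² / 91.5 = 6.5601
  blue: (217 − 183)² / 183 = 6.3169
  white: (82 − 91.5)² / 91.5 = 0.9863
χ² = 6.5601 + 6.3169 + 0.9863 = 13.8633 ≈ 13.863
Degrees of freedom = 3 − 1 = 2; critical value at α = 0.1 is 4.605.
Since 13.863 > 4.605, we reject the null hypothesis — the data do not fit the 1:2:1 ratio.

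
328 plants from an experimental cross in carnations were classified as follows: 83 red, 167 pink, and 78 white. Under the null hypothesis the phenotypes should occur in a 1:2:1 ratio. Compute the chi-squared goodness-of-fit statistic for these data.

0.262

The 1:2:1 ratio has 4 parts, so with N = 328 the expected counts are:
  red: 328 × 1/4 = 82
  pink: 328 × 2/4 = 164
  white: 328 × 1/4 = 82
χ² = Σ (O − E)² / E
  red: (83 − 82)² / 82 = 0.0122
  pink: (167 − 164)² / 164 = 0.0549
  white: (78 − 82)² / 82 = 0.1951
χ² = 0.0122 + 0.0549 + 0.1951 = 0.2622 ≈ 0.262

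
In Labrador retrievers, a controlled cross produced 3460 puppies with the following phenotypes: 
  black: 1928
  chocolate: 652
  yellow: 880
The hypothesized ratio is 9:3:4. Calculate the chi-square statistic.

Expected counts for N = 3460 under a 9:3:4 ratio (total parts = 16):
  black: 3460 × 9/16 = 1946.25
  chocolate: 3460 × 3/16 = 648.75
  yellow: 3460 × 4/16 = 865
χ² = Σ (O − E)² / E
  black: (1928 − 1946.25)² / 1946.25 = 0.1711
  chocolate: (652 − 648.75)² / 648.75 = 0.0163
  yellow: (880 − 865)² / 865 = 0.2601
χ² = 0.1711 + 0.0163 + 0.2601 = 0.4475 ≈ 0.448

0.448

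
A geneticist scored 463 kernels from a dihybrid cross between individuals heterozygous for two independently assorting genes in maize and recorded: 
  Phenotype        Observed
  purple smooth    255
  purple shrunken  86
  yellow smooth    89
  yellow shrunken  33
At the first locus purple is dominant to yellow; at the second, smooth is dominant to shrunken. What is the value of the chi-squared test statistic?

A dihybrid F₂ with independent assortment and complete dominance at both loci gives a 9:3:3:1 phenotypic ratio.
Total ratio parts = 16. Expected numbers out of 463:
  purple smooth: 463 × 9/16 = 260.4375
  purple shrunken: 463 × 3/16 = 86.8125
  yellow smooth: 463 × 3/16 = 86.8125
  yellow shrunken: 463 × 1/16 = 28.9375
χ² = Σ (O − E)² / E
  purple smooth: (255 − 260.4375)² / 260.4375 = 0.1135
  purple shrunken: (86 − 86.8125)² / 86.8125 = 0.0076
  yellow smooth: (89 − 86.8125)² / 86.8125 = 0.0551
  yellow shrunken: (33 − 28.9375)² / 28.9375 = 0.5703
χ² = 0.1135 + 0.0076 + 0.0551 + 0.5703 = 0.7465 ≈ 0.747

0.747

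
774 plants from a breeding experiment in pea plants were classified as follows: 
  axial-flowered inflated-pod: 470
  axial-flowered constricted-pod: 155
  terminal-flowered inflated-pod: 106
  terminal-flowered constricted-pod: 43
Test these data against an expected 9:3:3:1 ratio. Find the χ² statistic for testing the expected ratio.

Total ratio parts = 16. Expected numbers out of 774:
  axial-flowered inflated-pod: 774 × 9/16 = 435.375
  axial-flowered constricted-pod: 774 × 3/16 = 145.125
  terminal-flowered inflated-pod: 774 × 3/16 = 145.125
  terminal-flowered constricted-pod: 774 × 1/16 = 48.375
χ² = Σ (O − E)² / E
  axial-flowered inflated-pod: (470 − 435.375)² / 435.375 = 2.7537
  axial-flowered constricted-pod: (155 − 145.125)² / 145.125 = 0.6719
  terminal-flowered inflated-pod: (106 − 145.125)² / 145.125 = 10.5479
  terminal-flowered constricted-pod: (43 − 48.375)² / 48.375 = 0.5972
χ² = 2.7537 + 0.6719 + 10.5479 + 0.5972 = 14.5707 ≈ 14.571

14.571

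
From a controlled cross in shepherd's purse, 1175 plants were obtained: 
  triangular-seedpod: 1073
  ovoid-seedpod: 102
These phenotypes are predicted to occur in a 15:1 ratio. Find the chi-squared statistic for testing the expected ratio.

11.850

The 15:1 ratio has 16 parts, so with N = 1175 the expected counts are:
  triangular-seedpod: 1175 × 15/16 = 1101.5625
  ovoid-seedpod: 1175 × 1/16 = 73.4375
χ² = Σ (O − E)² / E
  triangular-seedpod: (1073 − 1101.5625)² / 1101.5625 = 0.7406
  ovoid-seedpod: (102 − 73.4375)² / 73.4375 = 11.1090
χ² = 0.7406 + 11.1090 = 11.8496 ≈ 11.850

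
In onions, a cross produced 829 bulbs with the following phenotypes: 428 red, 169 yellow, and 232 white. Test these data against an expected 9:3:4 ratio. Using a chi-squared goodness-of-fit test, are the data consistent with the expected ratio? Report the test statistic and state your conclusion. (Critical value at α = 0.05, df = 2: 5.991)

The 9:3:4 ratio has 16 parts, so with N = 829 the expected counts are:
  red: 829 × 9/16 = 466.3125
  yellow: 829 × 3/16 = 155.4375
  white: 829 × 4/16 = 207.25
χ² = Σ (O − E)² / E
  red: (428 − 466.3125)² / 466.3125 = 3.1478
  yellow: (169 − 155.4375)² / 155.4375 = 1.1834
  white: (232 − 207.25)² / 207.25 = 2.9557
χ² = 3.1478 + 1.1834 + 2.9557 = 7.2869 ≈ 7.287
Degrees of freedom = 3 − 1 = 2; critical value at α = 0.05 is 5.991.
Since 7.287 > 5.991, we reject the null hypothesis — the data do not fit the 9:3:4 ratio.

7.287; not consistent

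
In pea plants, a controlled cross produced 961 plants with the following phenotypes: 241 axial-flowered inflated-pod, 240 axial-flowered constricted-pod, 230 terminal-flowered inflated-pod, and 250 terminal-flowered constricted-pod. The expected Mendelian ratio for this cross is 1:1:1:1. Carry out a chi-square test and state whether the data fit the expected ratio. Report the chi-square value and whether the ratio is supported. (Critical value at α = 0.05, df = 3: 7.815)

Expected counts for N = 961 under a 1:1:1:1 ratio (total parts = 4):
  axial-flowered inflated-pod: 961 × 1/4 = 240.25
  axial-flowered constricted-pod: 961 × 1/4 = 240.25
  terminal-flowered inflated-pod: 961 × 1/4 = 240.25
  terminal-flowered constricted-pod: 961 × 1/4 = 240.25
χ² = Σ (O − E)² / E
  axial-flowered inflated-pod: (241 − 240.25)² / 240.25 = 0.0023
  axial-flowered constricted-pod: (240 − 240.25)² / 240.25 = 0.0003
  terminal-flowered inflated-pod: (230 − 240.25)² / 240.25 = 0.4373
  terminal-flowered constricted-pod: (250 − 240.25)² / 240.25 = 0.3957
χ² = 0.0023 + 0.0003 + 0.4373 + 0.3957 = 0.8356 ≈ 0.836
Degrees of freedom = 4 − 1 = 3; critical value at α = 0.05 is 7.815.
Since 0.836 < 7.815, we fail to reject the null hypothesis — the data are consistent with the 1:1:1:1 ratio.

0.836; consistent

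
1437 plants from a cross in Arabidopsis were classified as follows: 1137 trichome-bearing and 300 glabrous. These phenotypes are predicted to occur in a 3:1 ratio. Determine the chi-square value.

Under the 3:1 hypothesis (Σ ratio = 4, N = 1437):
  trichome-bearing: 1437 × 3/4 = 1077.75
  glabrous: 1437 × 1/4 = 359.25
χ² = Σ (O − E)² / E
  trichome-bearing: (1137 − 1077.75)² / 1077.75 = 3.2573
  glabrous: (300 − 359.25)² / 359.25 = 9.7719
χ² = 3.2573 + 9.7719 = 13.0292 ≈ 13.029

13.029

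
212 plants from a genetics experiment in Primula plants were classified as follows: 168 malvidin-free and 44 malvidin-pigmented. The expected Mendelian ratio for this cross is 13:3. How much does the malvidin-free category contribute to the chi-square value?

0.105

Under the 13:3 hypothesis (Σ ratio = 16, N = 212):
  malvidin-free: 212 × 13/16 = 172.25
  malvidin-pigmented: 212 × 3/16 = 39.75
Contribution of malvidin-free: (168 − 172.25)² / 172.25 = 0.1049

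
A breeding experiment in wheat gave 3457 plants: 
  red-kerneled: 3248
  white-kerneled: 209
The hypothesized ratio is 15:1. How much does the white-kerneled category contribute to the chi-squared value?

Expected counts for N = 3457 under a 15:1 ratio (total parts = 16):
  red-kerneled: 3457 × 15/16 = 3240.9375
  white-kerneled: 3457 × 1/16 = 216.0625
Contribution of white-kerneled: (209 − 216.0625)² / 216.0625 = 0.2309

0.231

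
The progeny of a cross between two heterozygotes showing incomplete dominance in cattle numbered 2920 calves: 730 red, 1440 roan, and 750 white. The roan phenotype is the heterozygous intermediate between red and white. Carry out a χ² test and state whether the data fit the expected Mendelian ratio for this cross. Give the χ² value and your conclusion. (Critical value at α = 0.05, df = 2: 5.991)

With incomplete dominance, a heterozygote × heterozygote cross gives a 1:2:1 phenotypic ratio.
Expected counts for N = 2920 under a 1:2:1 ratio (total parts = 4):
  red: 2920 × 1/4 = 730
  roan: 2920 × 2/4 = 1460
  white: 2920 × 1/4 = 730
χ² = Σ (O − E)² / E
  red: (730 − 730)² / 730 = 0.0000
  roan: (1440 − 1460)² / 1460 = 0.2740
  white: (750 − 730)² / 730 = 0.5479
χ² = 0.0000 + 0.2740 + 0.5479 = 0.8219 ≈ 0.822
Degrees of freedom = 3 − 1 = 2; critical value at α = 0.05 is 5.991.
Since 0.822 < 5.991, we fail to reject the null hypothesis — the data are consistent with the 1:2:1 ratio.

0.822; consistent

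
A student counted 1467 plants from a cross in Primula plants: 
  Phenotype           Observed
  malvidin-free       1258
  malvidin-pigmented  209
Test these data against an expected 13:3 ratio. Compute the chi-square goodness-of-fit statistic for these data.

19.528

Expected counts for N = 1467 under a 13:3 ratio (total parts = 16):
  malvidin-free: 1467 × 13/16 = 1191.9375
  malvidin-pigmented: 1467 × 3/16 = 275.0625
χ² = Σ (O − E)² / E
  malvidin-free: (1258 − 1191.9375)² / 1191.9375 = 3.6615
  malvidin-pigmented: (209 − 275.0625)² / 275.0625 = 15.8664
χ² = 3.6615 + 15.8664 = 19.5279 ≈ 19.528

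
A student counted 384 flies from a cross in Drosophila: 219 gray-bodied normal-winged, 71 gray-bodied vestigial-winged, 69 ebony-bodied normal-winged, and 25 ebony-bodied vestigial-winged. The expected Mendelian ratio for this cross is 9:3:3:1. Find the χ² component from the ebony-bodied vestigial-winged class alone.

0.042

The 9:3:3:1 ratio has 16 parts, so with N = 384 the expected counts are:
  gray-bodied normal-winged: 384 × 9/16 = 216
  gray-bodied vestigial-winged: 384 × 3/16 = 72
  ebony-bodied normal-winged: 384 × 3/16 = 72
  ebony-bodied vestigial-winged: 384 × 1/16 = 24
Contribution of ebony-bodied vestigial-winged: (25 − 24)² / 24 = 0.0417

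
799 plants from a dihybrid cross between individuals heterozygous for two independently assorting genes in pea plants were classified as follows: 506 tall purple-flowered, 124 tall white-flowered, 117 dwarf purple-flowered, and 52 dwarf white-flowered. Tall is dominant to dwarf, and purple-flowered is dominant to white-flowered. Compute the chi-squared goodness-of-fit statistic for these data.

A dihybrid F₂ with independent assortment and complete dominance at both loci gives a 9:3:3:1 phenotypic ratio.
The 9:3:3:1 ratio has 16 parts, so with N = 799 the expected counts are:
  tall purple-flowered: 799 × 9/16 = 449.4375
  tall white-flowered: 799 × 3/16 = 149.8125
  dwarf purple-flowered: 799 × 3/16 = 149.8125
  dwarf white-flowered: 799 × 1/16 = 49.9375
χ² = Σ (O − E)² / E
  tall purple-flowered: (506 − 449.4375)² / 449.4375 = 7.1185
  tall white-flowered: (124 − 149.8125)² / 149.8125 = 4.4475
  dwarf purple-flowered: (117 − 149.8125)² / 149.8125 = 7.1867
  dwarf white-flowered: (52 − 49.9375)² / 49.9375 = 0.0852
χ² = 7.1185 + 4.4475 + 7.1867 + 0.0852 = 18.8379 ≈ 18.838

18.838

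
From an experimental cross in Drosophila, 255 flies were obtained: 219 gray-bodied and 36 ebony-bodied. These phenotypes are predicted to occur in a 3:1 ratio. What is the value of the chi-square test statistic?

16.106

The 3:1 ratio has 4 parts, so with N = 255 the expected counts are:
  gray-bodied: 255 × 3/4 = 191.25
  ebony-bodied: 255 × 1/4 = 63.75
χ² = Σ (O − E)² / E
  gray-bodied: (219 − 191.25)² / 191.25 = 4.0265
  ebony-bodied: (36 − 63.75)² / 63.75 = 12.0794
χ² = 4.0265 + 12.0794 = 16.1059 ≈ 16.106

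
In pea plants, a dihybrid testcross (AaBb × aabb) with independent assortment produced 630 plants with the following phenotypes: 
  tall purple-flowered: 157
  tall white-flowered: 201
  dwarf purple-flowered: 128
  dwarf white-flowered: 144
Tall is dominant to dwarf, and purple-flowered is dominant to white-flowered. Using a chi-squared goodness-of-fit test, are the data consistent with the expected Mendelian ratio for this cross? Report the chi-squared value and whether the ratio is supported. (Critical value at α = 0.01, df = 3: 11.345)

18.698; not consistent

A dihybrid testcross with independent assortment gives a 1:1:1:1 ratio.
The 1:1:1:1 ratio has 4 parts, so with N = 630 the expected counts are:
  tall purple-flowered: 630 × 1/4 = 157.5
  tall white-flowered: 630 × 1/4 = 157.5
  dwarf purple-flowered: 630 × 1/4 = 157.5
  dwarf white-flowered: 630 × 1/4 = 157.5
χ² = Σ (O − E)² / E
  tall purple-flowered: (157 − 157.5)² / 157.5 = 0.0016
  tall white-flowered: (201 − 157.5)² / 157.5 = 12.0143
  dwarf purple-flowered: (128 − 157.5)² / 157.5 = 5.5254
  dwarf white-flowered: (144 − 157.5)² / 157.5 = 1.1571
χ² = 0.0016 + 12.0143 + 5.5254 + 1.1571 = 18.6984 ≈ 18.698
Degrees of freedom = 4 − 1 = 3; critical value at α = 0.01 is 11.345.
Since 18.698 > 11.345, we reject the null hypothesis — the data do not fit the 1:1:1:1 ratio.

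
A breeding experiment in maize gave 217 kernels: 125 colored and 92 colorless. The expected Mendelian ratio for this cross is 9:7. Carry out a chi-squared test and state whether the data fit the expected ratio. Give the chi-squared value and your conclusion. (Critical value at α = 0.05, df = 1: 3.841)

Under the 9:7 hypothesis (Σ ratio = 16, N = 217):
  colored: 217 × 9/16 = 122.0625
  colorless: 217 × 7/16 = 94.9375
χ² = Σ (O − E)² / E
  colored: (125 − 122.0625)² / 122.0625 = 0.0707
  colorless: (92 − 94.9375)² / 94.9375 = 0.0909
χ² = 0.0707 + 0.0909 = 0.1616 ≈ 0.162
Degrees of freedom = 2 − 1 = 1; critical value at α = 0.05 is 3.841.
Since 0.162 < 3.841, we fail to reject the null hypothesis — the data are consistent with the 9:7 ratio.

0.162; consistent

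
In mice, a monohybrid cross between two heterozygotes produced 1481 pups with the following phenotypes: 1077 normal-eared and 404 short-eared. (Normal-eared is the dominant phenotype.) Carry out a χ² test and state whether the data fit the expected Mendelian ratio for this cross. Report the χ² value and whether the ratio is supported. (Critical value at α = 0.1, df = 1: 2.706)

For a monohybrid cross between heterozygotes with complete dominance, the expected phenotypic ratio is 3:1.
Expected counts for N = 1481 under a 3:1 ratio (total parts = 4):
  normal-eared: 1481 × 3/4 = 1110.75
  short-eared: 1481 × 1/4 = 370.25
χ² = Σ (O − E)² / E
  normal-eared: (1077 − 1110.75)² / 1110.75 = 1.0255
  short-eared: (404 − 370.25)² / 370.25 = 3.0765
χ² = 1.0255 + 3.0765 = 4.102
Degrees of freedom = 2 − 1 = 1; critical value at α = 0.1 is 2.706.
Since 4.102 > 2.706, we reject the null hypothesis — the data do not fit the 3:1 ratio.

4.102; not consistent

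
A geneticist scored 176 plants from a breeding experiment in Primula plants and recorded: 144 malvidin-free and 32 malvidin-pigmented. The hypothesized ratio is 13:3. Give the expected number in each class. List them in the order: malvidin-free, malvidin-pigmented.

143, 33

Total ratio parts = 16. Expected numbers out of 176:
  malvidin-free: 176 × 13/16 = 143
  malvidin-pigmented: 176 × 3/16 = 33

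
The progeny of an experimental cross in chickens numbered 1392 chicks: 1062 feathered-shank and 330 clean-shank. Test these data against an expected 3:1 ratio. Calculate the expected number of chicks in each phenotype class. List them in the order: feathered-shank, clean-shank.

1044, 348

The 3:1 ratio has 4 parts, so with N = 1392 the expected counts are:
  feathered-shank: 1392 × 3/4 = 1044
  clean-shank: 1392 × 1/4 = 348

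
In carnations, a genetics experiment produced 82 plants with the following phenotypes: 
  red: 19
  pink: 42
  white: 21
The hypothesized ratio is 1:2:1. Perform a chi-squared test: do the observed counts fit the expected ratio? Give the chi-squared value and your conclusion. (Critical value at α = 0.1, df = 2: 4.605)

Under the 1:2:1 hypothesis (Σ ratio = 4, N = 82):
  red: 82 × 1/4 = 20.5
  pink: 82 × 2/4 = 41
  white: 82 × 1/4 = 20.5
χ² = Σ (O − E)² / E
  red: (19 − 20.5)² / 20.5 = 0.1098
  pink: (42 − 41)² / 41 = 0.0244
  white: (21 − 20.5)² / 20.5 = 0.0122
χ² = 0.1098 + 0.0244 + 0.0122 = 0.1464 ≈ 0.146
Degrees of freedom = 3 − 1 = 2; critical value at α = 0.1 is 4.605.
Since 0.146 < 4.605, we fail to reject the null hypothesis — the data are consistent with the 1:2:1 ratio.

0.146; consistent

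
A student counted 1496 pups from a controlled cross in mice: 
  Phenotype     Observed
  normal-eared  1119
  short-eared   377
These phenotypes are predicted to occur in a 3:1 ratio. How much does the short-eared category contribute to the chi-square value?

0.024

Under the 3:1 hypothesis (Σ ratio = 4, N = 1496):
  normal-eared: 1496 × 3/4 = 1122
  short-eared: 1496 × 1/4 = 374
Contribution of short-eared: (377 − 374)² / 374 = 0.0241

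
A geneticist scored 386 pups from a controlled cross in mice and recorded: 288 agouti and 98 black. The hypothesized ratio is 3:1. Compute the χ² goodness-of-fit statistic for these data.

Total ratio parts = 4. Expected numbers out of 386:
  agouti: 386 × 3/4 = 289.5
  black: 386 × 1/4 = 96.5
χ² = Σ (O − E)² / E
  agouti: (288 − 289.5)² / 289.5 = 0.0078
  black: (98 − 96.5)² / 96.5 = 0.0233
χ² = 0.0078 + 0.0233 = 0.0311 ≈ 0.031

0.031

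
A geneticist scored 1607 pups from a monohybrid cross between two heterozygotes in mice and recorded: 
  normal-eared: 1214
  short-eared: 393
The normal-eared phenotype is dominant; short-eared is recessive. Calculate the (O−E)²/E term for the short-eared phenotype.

For a monohybrid cross between heterozygotes with complete dominance, the expected phenotypic ratio is 3:1.
Expected counts for N = 1607 under a 3:1 ratio (total parts = 4):
  normal-eared: 1607 × 3/4 = 1205.25
  short-eared: 1607 × 1/4 = 401.75
Contribution of short-eared: (393 − 401.75)² / 401.75 = 0.1906

0.191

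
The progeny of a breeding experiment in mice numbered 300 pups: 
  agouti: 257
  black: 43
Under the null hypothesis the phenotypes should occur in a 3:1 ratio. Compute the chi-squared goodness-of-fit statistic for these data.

The 3:1 ratio has 4 parts, so with N = 300 the expected counts are:
  agouti: 300 × 3/4 = 225
  black: 300 × 1/4 = 75
χ² = Σ (O − E)² / E
  agouti: (257 − 225)² / 225 = 4.5511
  black: (43 − 75)² / 75 = 13.6533
χ² = 4.5511 + 13.6533 = 18.2044 ≈ 18.204

18.204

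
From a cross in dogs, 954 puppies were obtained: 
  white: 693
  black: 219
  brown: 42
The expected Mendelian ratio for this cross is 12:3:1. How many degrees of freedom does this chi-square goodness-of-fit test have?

A goodness-of-fit test with 3 phenotype classes has df = 3 − 1 = 2.

2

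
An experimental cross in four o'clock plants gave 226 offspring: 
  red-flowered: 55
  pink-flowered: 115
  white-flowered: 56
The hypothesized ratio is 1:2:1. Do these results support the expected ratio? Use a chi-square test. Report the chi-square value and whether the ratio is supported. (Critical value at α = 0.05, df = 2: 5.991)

The 1:2:1 ratio has 4 parts, so with N = 226 the expected counts are:
  red-flowered: 226 × 1/4 = 56.5
  pink-flowered: 226 × 2/4 = 113
  white-flowered: 226 × 1/4 = 56.5
χ² = Σ (O − E)² / E
  red-flowered: (55 − 56.5)² / 56.5 = 0.0398
  pink-flowered: (115 − 113)² / 113 = 0.0354
  white-flowered: (56 − 56.5)² / 56.5 = 0.0044
χ² = 0.0398 + 0.0354 + 0.0044 = 0.0796 ≈ 0.080
Degrees of freedom = 3 − 1 = 2; critical value at α = 0.05 is 5.991.
Since 0.080 < 5.991, we fail to reject the null hypothesis — the data are consistent with the 1:2:1 ratio.

0.080; consistent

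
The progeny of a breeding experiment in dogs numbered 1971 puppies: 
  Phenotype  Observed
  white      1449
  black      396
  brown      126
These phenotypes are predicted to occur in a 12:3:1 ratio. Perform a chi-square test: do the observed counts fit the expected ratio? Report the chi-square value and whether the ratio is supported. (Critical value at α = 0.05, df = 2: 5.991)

The 12:3:1 ratio has 16 parts, so with N = 1971 the expected counts are:
  white: 1971 × 12/16 = 1478.25
  black: 1971 × 3/16 = 369.5625
  brown: 1971 × 1/16 = 123.1875
χ² = Σ (O − E)² / E
  white: (1449 − 1478.25)² / 1478.25 = 0.5788
  black: (396 − 369.5625)² / 369.5625 = 1.8913
  brown: (126 − 123.1875)² / 123.1875 = 0.0642
χ² = 0.5788 + 1.8913 + 0.0642 = 2.5343 ≈ 2.534
Degrees of freedom = 3 − 1 = 2; critical value at α = 0.05 is 5.991.
Since 2.534 < 5.991, we fail to reject the null hypothesis — the data are consistent with the 12:3:1 ratio.

2.534; consistent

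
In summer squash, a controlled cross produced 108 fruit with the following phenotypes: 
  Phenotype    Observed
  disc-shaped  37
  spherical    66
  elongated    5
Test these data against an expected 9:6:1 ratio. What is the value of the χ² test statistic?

Total ratio parts = 16. Expected numbers out of 108:
  disc-shaped: 108 × 9/16 = 60.75
  spherical: 108 × 6/16 = 40.5
  elongated: 108 × 1/16 = 6.75
χ² = Σ (O − E)² / E
  disc-shaped: (37 − 60.75)² / 60.75 = 9.2850
  spherical: (66 − 40.5)² / 40.5 = 16.0556
  elongated: (5 − 6.75)² / 6.75 = 0.4537
χ² = 9.2850 + 16.0556 + 0.4537 = 25.7943 ≈ 25.794

25.794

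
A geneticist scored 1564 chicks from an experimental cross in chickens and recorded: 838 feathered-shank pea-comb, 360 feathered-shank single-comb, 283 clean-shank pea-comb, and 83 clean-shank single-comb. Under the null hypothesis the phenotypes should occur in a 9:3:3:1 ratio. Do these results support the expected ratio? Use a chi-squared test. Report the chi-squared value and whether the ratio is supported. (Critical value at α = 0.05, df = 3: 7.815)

The 9:3:3:1 ratio has 16 parts, so with N = 1564 the expected counts are:
  feathered-shank pea-comb: 1564 × 9/16 = 879.75
  feathered-shank single-comb: 1564 × 3/16 = 293.25
  clean-shank pea-comb: 1564 × 3/16 = 293.25
  clean-shank single-comb: 1564 × 1/16 = 97.75
χ² = Σ (O − E)² / E
  feathered-shank pea-comb: (838 − 879.75)² / 879.75 = 1.9813
  feathered-shank single-comb: (360 − 293.25)² / 293.25 = 15.1937
  clean-shank pea-comb: (283 − 293.25)² / 293.25 = 0.3583
  clean-shank single-comb: (83 − 97.75)² / 97.75 = 2.2257
χ² = 1.9813 + 15.1937 + 0.3583 + 2.2257 = 19.759
Degrees of freedom = 4 − 1 = 3; critical value at α = 0.05 is 7.815.
Since 19.759 > 7.815, we reject the null hypothesis — the data do not fit the 9:3:3:1 ratio.

19.759; not consistent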